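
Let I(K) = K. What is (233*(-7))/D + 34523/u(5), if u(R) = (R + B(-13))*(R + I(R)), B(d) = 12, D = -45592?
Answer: 787124943/3875320 ≈ 203.11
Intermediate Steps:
u(R) = 2*R*(12 + R) (u(R) = (R + 12)*(R + R) = (12 + R)*(2*R) = 2*R*(12 + R))
(233*(-7))/D + 34523/u(5) = (233*(-7))/(-45592) + 34523/((2*5*(12 + 5))) = -1631*(-1/45592) + 34523/((2*5*17)) = 1631/45592 + 34523/170 = 787124943/3875320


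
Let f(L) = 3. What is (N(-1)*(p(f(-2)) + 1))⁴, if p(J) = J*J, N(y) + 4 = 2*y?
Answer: 12960000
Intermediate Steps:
N(y) = -4 + 2*y
p(J) = J²
(N(-1)*(p(f(-2)) + 1))⁴ = ((-4 + 2*(-1))*(3² + 1))⁴ = ((-4 - 2)*(9 + 1))⁴ = (-6*10)⁴ = (-60)⁴ = 12960000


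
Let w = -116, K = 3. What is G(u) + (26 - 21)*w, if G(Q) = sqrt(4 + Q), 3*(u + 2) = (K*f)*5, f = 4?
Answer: -580 + sqrt(22) ≈ -575.31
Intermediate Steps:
u = 18 (u = -2 + ((3*4)*5)/3 = -2 + (12*5)/3 = -2 + (1/3)*60 = -2 + 20 = 18)
G(u) + (26 - 21)*w = sqrt(4 + 18) + (26 - 21)*(-116) = sqrt(22) + 5*(-116) = sqrt(22) - 580 = -580 + sqrt(22)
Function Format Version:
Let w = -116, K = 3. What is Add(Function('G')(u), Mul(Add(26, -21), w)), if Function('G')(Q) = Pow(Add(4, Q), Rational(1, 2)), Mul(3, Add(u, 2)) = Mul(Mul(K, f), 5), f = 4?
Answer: Add(-580, Pow(22, Rational(1, 2))) ≈ -575.31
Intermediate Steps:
u = 18 (u = Add(-2, Mul(Rational(1, 3), Mul(Mul(3, 4), 5))) = Add(-2, Mul(Rational(1, 3), Mul(12, 5))) = Add(-2, Mul(Rational(1, 3), 60)) = Add(-2, 20) = 18)
Add(Function('G')(u), Mul(Add(26, -21), w)) = Add(Pow(Add(4, 18), Rational(1, 2)), Mul(Add(26, -21), -116)) = Add(Pow(22, Rational(1, 2)), Mul(5, -116)) = Add(Pow(22, Rational(1, 2)), -580) = Add(-580, Pow(22, Rational(1, 2)))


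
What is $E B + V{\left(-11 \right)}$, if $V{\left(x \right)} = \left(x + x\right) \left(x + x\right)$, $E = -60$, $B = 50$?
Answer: $-2516$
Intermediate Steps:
$V{\left(x \right)} = 4 x^{2}$ ($V{\left(x \right)} = 2 x 2 x = 4 x^{2}$)
$E B + V{\left(-11 \right)} = \left(-60\right) 50 + 4 \left(-11\right)^{2} = -3000 + 4 \cdot 121 = -3000 + 484 = -2516$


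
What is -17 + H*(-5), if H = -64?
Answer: 303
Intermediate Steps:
-17 + H*(-5) = -17 - 64*(-5) = -17 + 320 = 303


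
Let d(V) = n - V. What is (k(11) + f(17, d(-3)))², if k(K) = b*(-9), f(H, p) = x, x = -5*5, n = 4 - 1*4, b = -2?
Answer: 49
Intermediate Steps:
n = 0 (n = 4 - 4 = 0)
x = -25
d(V) = -V (d(V) = 0 - V = -V)
f(H, p) = -25
k(K) = 18 (k(K) = -2*(-9) = 18)
(k(11) + f(17, d(-3)))² = (18 - 25)² = (-7)² = 49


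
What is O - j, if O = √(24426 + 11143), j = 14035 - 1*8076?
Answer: -5959 + √35569 ≈ -5770.4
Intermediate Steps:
j = 5959 (j = 14035 - 8076 = 5959)
O = √35569 ≈ 188.60
O - j = √35569 - 1*5959 = √35569 - 5959 = -5959 + √35569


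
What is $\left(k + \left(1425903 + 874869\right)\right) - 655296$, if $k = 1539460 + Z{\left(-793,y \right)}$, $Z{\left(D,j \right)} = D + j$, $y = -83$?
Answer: $3184060$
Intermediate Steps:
$k = 1538584$ ($k = 1539460 - 876 = 1538584$)
$\left(k + \left(1425903 + 874869\right)\right) - 655296 = \left(1538584 + \left(1425903 + 874869\right)\right) - 655296 = \left(1538584 + 2300772\right) - 655296 = 3839356 - 655296 = 3184060$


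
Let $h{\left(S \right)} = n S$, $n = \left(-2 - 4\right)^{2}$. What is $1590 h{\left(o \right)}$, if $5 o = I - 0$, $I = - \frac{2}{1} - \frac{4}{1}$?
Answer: $-68688$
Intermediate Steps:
$n = 36$ ($n = \left(-6\right)^{2} = 36$)
$I = -6$ ($I = \left(-2\right) 1 - 4 = -2 - 4 = -6$)
$o = - \frac{6}{5}$ ($o = \frac{-6 - 0}{5} = \frac{-6 + 0}{5} = \frac{1}{5} \left(-6\right) = - \frac{6}{5} \approx -1.2$)
$h{\left(S \right)} = 36 S$
$1590 h{\left(o \right)} = 1590 \cdot 36 \left(- \frac{6}{5}\right) = 1590 \left(- \frac{216}{5}\right) = -68688$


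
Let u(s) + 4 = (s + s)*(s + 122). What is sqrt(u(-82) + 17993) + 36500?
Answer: 36500 + sqrt(11429) ≈ 36607.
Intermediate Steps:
u(s) = -4 + 2*s*(122 + s) (u(s) = -4 + (s + s)*(s + 122) = -4 + (2*s)*(122 + s) = -4 + 2*s*(122 + s))
sqrt(u(-82) + 17993) + 36500 = sqrt((-4 + 2*(-82)**2 + 244*(-82)) + 17993) + 36500 = sqrt((-4 + 2*6724 - 20008) + 17993) + 36500 = sqrt((-4 + 13448 - 20008) + 17993) + 36500 = sqrt(-6564 + 17993) + 36500 = sqrt(11429) + 36500 = 36500 + sqrt(11429)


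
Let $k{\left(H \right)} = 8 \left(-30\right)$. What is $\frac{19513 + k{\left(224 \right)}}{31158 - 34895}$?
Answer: $- \frac{19273}{3737} \approx -5.1573$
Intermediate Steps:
$k{\left(H \right)} = -240$
$\frac{19513 + k{\left(224 \right)}}{31158 - 34895} = \frac{19513 - 240}{31158 - 34895} = \frac{19273}{-3737} = 19273 \left(- \frac{1}{3737}\right) = - \frac{19273}{3737}$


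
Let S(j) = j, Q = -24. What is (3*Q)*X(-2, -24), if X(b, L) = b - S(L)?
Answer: -1584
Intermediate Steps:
X(b, L) = b - L
(3*Q)*X(-2, -24) = (3*(-24))*(-2 - 1*(-24)) = -72*(-2 + 24) = -72*22 = -1584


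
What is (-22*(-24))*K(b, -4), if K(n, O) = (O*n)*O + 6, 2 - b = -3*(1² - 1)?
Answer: 20064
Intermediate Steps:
b = 2 (b = 2 - (-3)*(1² - 1) = 2 - (-3)*(1 - 1) = 2 - (-3)*0 = 2 - 1*0 = 2 + 0 = 2)
K(n, O) = 6 + n*O² (K(n, O) = n*O² + 6 = 6 + n*O²)
(-22*(-24))*K(b, -4) = (-22*(-24))*(6 + 2*(-4)²) = 528*(6 + 2*16) = 528*(6 + 32) = 528*38 = 20064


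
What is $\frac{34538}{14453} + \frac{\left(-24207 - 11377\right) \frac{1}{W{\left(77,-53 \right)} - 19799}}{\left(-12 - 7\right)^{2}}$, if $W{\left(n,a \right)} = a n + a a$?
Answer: $\frac{263232117030}{109938637843} \approx 2.3944$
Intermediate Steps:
$W{\left(n,a \right)} = a^{2} + a n$ ($W{\left(n,a \right)} = a n + a^{2} = a^{2} + a n$)
$\frac{34538}{14453} + \frac{\left(-24207 - 11377\right) \frac{1}{W{\left(77,-53 \right)} - 19799}}{\left(-12 - 7\right)^{2}} = \frac{34538}{14453} + \frac{\left(-24207 - 11377\right) \frac{1}{- 53 \left(-53 + 77\right) - 19799}}{\left(-12 - 7\right)^{2}} = 34538 \cdot \frac{1}{14453} + \frac{\left(-35584\right) \frac{1}{\left(-53\right) 24 - 19799}}{\left(-19\right)^{2}} = \frac{34538}{14453} + \frac{\left(-35584\right) \frac{1}{-1272 - 19799}}{361} = \frac{34538}{14453} + - \frac{35584}{-21071} \cdot \frac{1}{361} = \frac{34538}{14453} + \left(-35584\right) \left(- \frac{1}{21071}\right) \frac{1}{361} = \frac{34538}{14453} + \frac{35584}{21071} \cdot \frac{1}{361} = \frac{34538}{14453} + \frac{35584}{7606631} = \frac{263232117030}{109938637843}$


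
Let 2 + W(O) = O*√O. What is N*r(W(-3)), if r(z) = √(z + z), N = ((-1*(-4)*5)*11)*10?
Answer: 2200*√(-4 - 6*I*√3) ≈ 4155.5 - 6052.1*I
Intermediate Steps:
N = 2200 (N = ((4*5)*11)*10 = (20*11)*10 = 220*10 = 2200)
W(O) = -2 + O^(3/2) (W(O) = -2 + O*√O = -2 + O^(3/2))
r(z) = √2*√z (r(z) = √(2*z) = √2*√z)
N*r(W(-3)) = 2200*(√2*√(-2 + (-3)^(3/2))) = 2200*(√2*√(-2 - 3*I*√3)) = 2200*√2*√(-2 - 3*I*√3)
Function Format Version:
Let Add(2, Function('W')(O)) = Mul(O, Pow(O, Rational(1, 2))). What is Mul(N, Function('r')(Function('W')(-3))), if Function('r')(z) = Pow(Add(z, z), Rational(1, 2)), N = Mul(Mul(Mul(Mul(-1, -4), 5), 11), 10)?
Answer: Mul(2200, Pow(Add(-4, Mul(-6, I, Pow(3, Rational(1, 2)))), Rational(1, 2))) ≈ Add(4155.5, Mul(-6052.1, I))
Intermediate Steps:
N = 2200 (N = Mul(Mul(Mul(4, 5), 11), 10) = Mul(Mul(20, 11), 10) = Mul(220, 10) = 2200)
Function('W')(O) = Add(-2, Pow(O, Rational(3, 2))) (Function('W')(O) = Add(-2, Mul(O, Pow(O, Rational(1, 2)))) = Add(-2, Pow(O, Rational(3, 2))))
Function('r')(z) = Mul(Pow(2, Rational(1, 2)), Pow(z, Rational(1, 2))) (Function('r')(z) = Pow(Mul(2, z), Rational(1, 2)) = Mul(Pow(2, Rational(1, 2)), Pow(z, Rational(1, 2))))
Mul(N, Function('r')(Function('W')(-3))) = Mul(2200, Mul(Pow(2, Rational(1, 2)), Pow(Add(-2, Pow(-3, Rational(3, 2))), Rational(1, 2)))) = Mul(2200, Mul(Pow(2, Rational(1, 2)), Pow(Add(-2, Mul(-3, I, Pow(3, Rational(1, 2)))), Rational(1, 2)))) = Mul(2200, Pow(2, Rational(1, 2)), Pow(Add(-2, Mul(-3, I, Pow(3, Rational(1, 2)))), Rational(1, 2)))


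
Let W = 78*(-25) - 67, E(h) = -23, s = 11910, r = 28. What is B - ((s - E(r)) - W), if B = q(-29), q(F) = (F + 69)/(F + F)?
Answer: -404570/29 ≈ -13951.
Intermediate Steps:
q(F) = (69 + F)/(2*F) (q(F) = (69 + F)/((2*F)) = (69 + F)*(1/(2*F)) = (69 + F)/(2*F))
W = -2017 (W = -1950 - 67 = -2017)
B = -20/29 (B = (½)*(69 - 29)/(-29) = (½)*(-1/29)*40 = -20/29 ≈ -0.68966)
B - ((s - E(r)) - W) = -20/29 - ((11910 - 1*(-23)) - 1*(-2017)) = -20/29 - ((11910 + 23) + 2017) = -20/29 - (11933 + 2017) = -20/29 - 1*13950 = -20/29 - 13950 = -404570/29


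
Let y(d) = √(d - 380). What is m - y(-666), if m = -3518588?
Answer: -3518588 - I*√1046 ≈ -3.5186e+6 - 32.342*I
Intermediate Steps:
y(d) = √(-380 + d)
m - y(-666) = -3518588 - √(-380 - 666) = -3518588 - √(-1046) = -3518588 - I*√1046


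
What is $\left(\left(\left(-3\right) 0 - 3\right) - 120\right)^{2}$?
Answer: $15129$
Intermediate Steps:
$\left(\left(\left(-3\right) 0 - 3\right) - 120\right)^{2} = \left(\left(0 - 3\right) - 120\right)^{2} = \left(-3 - 120\right)^{2} = \left(-123\right)^{2} = 15129$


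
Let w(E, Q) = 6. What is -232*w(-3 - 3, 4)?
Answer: -1392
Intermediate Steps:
-232*w(-3 - 3, 4) = -232*6 = -1392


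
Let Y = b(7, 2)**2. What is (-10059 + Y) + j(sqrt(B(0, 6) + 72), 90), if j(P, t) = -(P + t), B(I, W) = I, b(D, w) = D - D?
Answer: -10149 - 6*sqrt(2) ≈ -10157.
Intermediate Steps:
b(D, w) = 0
Y = 0 (Y = 0**2 = 0)
j(P, t) = -P - t
(-10059 + Y) + j(sqrt(B(0, 6) + 72), 90) = (-10059 + 0) + (-sqrt(0 + 72) - 1*90) = -10059 + (-sqrt(72) - 90) = -10059 + (-6*sqrt(2) - 90) = -10059 + (-90 - 6*sqrt(2)) = -10149 - 6*sqrt(2)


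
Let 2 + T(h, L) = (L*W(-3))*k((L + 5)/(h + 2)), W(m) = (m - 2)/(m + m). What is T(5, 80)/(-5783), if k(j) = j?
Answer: -16958/121443 ≈ -0.13964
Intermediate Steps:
W(m) = (-2 + m)/(2*m) (W(m) = (-2 + m)/((2*m)) = (-2 + m)*(1/(2*m)) = (-2 + m)/(2*m))
T(h, L) = -2 + 5*L*(5 + L)/(6*(2 + h)) (T(h, L) = -2 + (L*((½)*(-2 - 3)/(-3)))*((L + 5)/(h + 2)) = -2 + (L*((½)*(-⅓)*(-5)))*((5 + L)/(2 + h)) = -2 + (L*(⅚))*((5 + L)/(2 + h)) = -2 + (5*L/6)*((5 + L)/(2 + h)) = -2 + 5*L*(5 + L)/(6*(2 + h)))
T(5, 80)/(-5783) = ((-24 - 12*5 + 5*80*(5 + 80))/(6*(2 + 5)))/(-5783) = ((⅙)*(-24 - 60 + 5*80*85)/7)*(-1/5783) = ((⅙)*(⅐)*(-24 - 60 + 34000))*(-1/5783) = ((⅙)*(⅐)*33916)*(-1/5783) = (16958/21)*(-1/5783) = -16958/121443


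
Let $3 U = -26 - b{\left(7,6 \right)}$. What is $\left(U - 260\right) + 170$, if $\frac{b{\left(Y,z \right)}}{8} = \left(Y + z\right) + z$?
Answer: $- \frac{448}{3} \approx -149.33$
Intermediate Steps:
$b{\left(Y,z \right)} = 8 Y + 16 z$ ($b{\left(Y,z \right)} = 8 \left(\left(Y + z\right) + z\right) = 8 \left(Y + 2 z\right) = 8 Y + 16 z$)
$U = - \frac{178}{3}$ ($U = \frac{-26 - \left(8 \cdot 7 + 16 \cdot 6\right)}{3} = \frac{-26 - \left(56 + 96\right)}{3} = \frac{-26 - 152}{3} = \frac{1}{3} \left(-178\right) = - \frac{178}{3} \approx -59.333$)
$\left(U - 260\right) + 170 = \left(- \frac{178}{3} - 260\right) + 170 = - \frac{958}{3} + 170 = - \frac{448}{3}$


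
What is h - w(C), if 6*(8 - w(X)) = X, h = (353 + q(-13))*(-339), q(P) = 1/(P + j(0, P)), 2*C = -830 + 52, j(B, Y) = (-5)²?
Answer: -1437217/12 ≈ -1.1977e+5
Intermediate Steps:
j(B, Y) = 25
C = -389 (C = (-830 + 52)/2 = (½)*(-778) = -389)
q(P) = 1/(25 + P) (q(P) = 1/(P + 25) = 1/(25 + P))
h = -478781/4 (h = (353 + 1/(25 - 13))*(-339) = (353 + 1/12)*(-339) = (4237/12)*(-339) = -478781/4 ≈ -1.1970e+5)
w(X) = 8 - X/6
h - w(C) = -478781/4 - (8 - ⅙*(-389)) = -478781/4 - (8 + 389/6) = -478781/4 - 1*437/6 = -478781/4 - 437/6 = -1437217/12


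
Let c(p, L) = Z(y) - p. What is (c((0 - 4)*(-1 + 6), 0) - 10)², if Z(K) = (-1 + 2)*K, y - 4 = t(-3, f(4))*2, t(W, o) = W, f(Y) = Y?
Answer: 64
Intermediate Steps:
y = -2 (y = 4 - 3*2 = 4 - 6 = -2)
Z(K) = K (Z(K) = 1*K = K)
c(p, L) = -2 - p
(c((0 - 4)*(-1 + 6), 0) - 10)² = ((-2 - (0 - 4)*(-1 + 6)) - 10)² = ((-2 - (-4)*5) - 10)² = ((-2 - 1*(-20)) - 10)² = ((-2 + 20) - 10)² = (18 - 10)² = 8² = 64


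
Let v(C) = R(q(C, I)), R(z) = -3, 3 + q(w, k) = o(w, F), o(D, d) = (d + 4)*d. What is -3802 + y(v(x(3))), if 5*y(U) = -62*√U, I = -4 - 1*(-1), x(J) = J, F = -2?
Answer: -3802 - 62*I*√3/5 ≈ -3802.0 - 21.477*I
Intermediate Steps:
o(D, d) = d*(4 + d) (o(D, d) = (4 + d)*d = d*(4 + d))
I = -3 (I = -4 + 1 = -3)
q(w, k) = -7 (q(w, k) = -3 - 2*(4 - 2) = -3 - 2*2 = -3 - 4 = -7)
v(C) = -3
y(U) = -62*√U/5 (y(U) = (-62*√U)/5 = -62*√U/5)
-3802 + y(v(x(3))) = -3802 - 62*I*√3/5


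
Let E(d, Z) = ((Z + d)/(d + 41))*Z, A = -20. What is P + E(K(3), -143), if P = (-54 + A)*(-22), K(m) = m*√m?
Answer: 1767491/827 - 39468*√3/827 ≈ 2054.6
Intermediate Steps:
K(m) = m^(3/2)
P = 1628 (P = (-54 - 20)*(-22) = -74*(-22) = 1628)
E(d, Z) = Z*(Z + d)/(41 + d) (E(d, Z) = ((Z + d)/(41 + d))*Z = Z*(Z + d)/(41 + d))
P + E(K(3), -143) = 1628 - 143*(-143 + 3^(3/2))/(41 + 3^(3/2)) = 1628 - 143*(-143 + 3*√3)/(41 + 3*√3)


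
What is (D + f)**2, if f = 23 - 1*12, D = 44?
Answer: 3025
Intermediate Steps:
f = 11 (f = 23 - 12 = 11)
(D + f)**2 = (44 + 11)**2 = 55**2 = 3025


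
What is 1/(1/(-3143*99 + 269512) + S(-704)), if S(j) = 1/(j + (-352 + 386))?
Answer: -5580430/8463 ≈ -659.39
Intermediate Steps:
S(j) = 1/(34 + j) (S(j) = 1/(j + 34) = 1/(34 + j))
1/(1/(-3143*99 + 269512) + S(-704)) = 1/(1/(-3143*99 + 269512) + 1/(34 - 704)) = 1/(1/(-311157 + 269512) + 1/(-670)) = 1/(1/(-41645) - 1/670) = 1/(-1/41645 - 1/670) = 1/(-8463/5580430) = -5580430/8463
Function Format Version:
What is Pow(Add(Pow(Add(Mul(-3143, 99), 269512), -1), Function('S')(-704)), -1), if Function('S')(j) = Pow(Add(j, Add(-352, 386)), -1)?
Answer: Rational(-5580430, 8463) ≈ -659.39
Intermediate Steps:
Function('S')(j) = Pow(Add(34, j), -1) (Function('S')(j) = Pow(Add(j, 34), -1) = Pow(Add(34, j), -1))
Pow(Add(Pow(Add(Mul(-3143, 99), 269512), -1), Function('S')(-704)), -1) = Pow(Add(Pow(Add(Mul(-3143, 99), 269512), -1), Pow(Add(34, -704), -1)), -1) = Pow(Add(Pow(Add(-311157, 269512), -1), Pow(-670, -1)), -1) = Pow(Add(Pow(-41645, -1), Rational(-1, 670)), -1) = Pow(Add(Rational(-1, 41645), Rational(-1, 670)), -1) = Pow(Rational(-8463, 5580430), -1) = Rational(-5580430, 8463)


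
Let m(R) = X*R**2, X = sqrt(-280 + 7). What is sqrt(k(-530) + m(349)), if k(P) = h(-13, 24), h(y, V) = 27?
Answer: sqrt(27 + 121801*I*sqrt(273)) ≈ 1003.1 + 1003.1*I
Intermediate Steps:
k(P) = 27
X = I*sqrt(273) (X = sqrt(-273) = I*sqrt(273) ≈ 16.523*I)
m(R) = I*sqrt(273)*R**2 (m(R) = (I*sqrt(273))*R**2 = I*sqrt(273)*R**2)
sqrt(k(-530) + m(349)) = sqrt(27 + I*sqrt(273)*349**2) = sqrt(27 + I*sqrt(273)*121801) = sqrt(27 + 121801*I*sqrt(273))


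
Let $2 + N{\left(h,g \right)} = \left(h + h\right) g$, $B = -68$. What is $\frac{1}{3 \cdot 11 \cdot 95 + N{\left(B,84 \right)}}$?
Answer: $- \frac{1}{8291} \approx -0.00012061$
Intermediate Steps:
$N{\left(h,g \right)} = -2 + 2 g h$ ($N{\left(h,g \right)} = -2 + \left(h + h\right) g = -2 + 2 h g = -2 + 2 g h$)
$\frac{1}{3 \cdot 11 \cdot 95 + N{\left(B,84 \right)}} = \frac{1}{3 \cdot 11 \cdot 95 + \left(-2 + 2 \cdot 84 \left(-68\right)\right)} = \frac{1}{3 \cdot 1045 - 11426} = \frac{1}{3135 - 11426} = \frac{1}{-8291} = - \frac{1}{8291}$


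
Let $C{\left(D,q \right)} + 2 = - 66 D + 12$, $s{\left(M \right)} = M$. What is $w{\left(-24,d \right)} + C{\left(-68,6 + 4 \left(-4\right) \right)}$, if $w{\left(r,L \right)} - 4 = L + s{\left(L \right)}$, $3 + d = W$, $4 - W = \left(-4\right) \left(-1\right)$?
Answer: $4496$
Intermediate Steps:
$W = 0$ ($W = 4 - \left(-4\right) \left(-1\right) = 4 - 4 = 0$)
$C{\left(D,q \right)} = 10 - 66 D$ ($C{\left(D,q \right)} = -2 - \left(-12 + 66 D\right) = 10 - 66 D$)
$d = -3$ ($d = -3 + 0 = -3$)
$w{\left(r,L \right)} = 4 + 2 L$ ($w{\left(r,L \right)} = 4 + \left(L + L\right) = 4 + 2 L$)
$w{\left(-24,d \right)} + C{\left(-68,6 + 4 \left(-4\right) \right)} = \left(4 + 2 \left(-3\right)\right) + \left(10 - -4488\right) = \left(4 - 6\right) + \left(10 + 4488\right) = -2 + 4498 = 4496$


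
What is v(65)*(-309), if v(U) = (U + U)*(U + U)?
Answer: -5222100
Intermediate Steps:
v(U) = 4*U² (v(U) = (2*U)*(2*U) = 4*U²)
v(65)*(-309) = (4*65²)*(-309) = (4*4225)*(-309) = 16900*(-309) = -5222100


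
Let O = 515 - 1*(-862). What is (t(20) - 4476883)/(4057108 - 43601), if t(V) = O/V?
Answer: -89536283/80270140 ≈ -1.1154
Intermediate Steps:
O = 1377 (O = 515 + 862 = 1377)
t(V) = 1377/V
(t(20) - 4476883)/(4057108 - 43601) = (1377/20 - 4476883)/(4057108 - 43601) = (1377*(1/20) - 4476883)/4013507 = (1377/20 - 4476883)*(1/4013507) = -89536283/20*1/4013507 = -89536283/80270140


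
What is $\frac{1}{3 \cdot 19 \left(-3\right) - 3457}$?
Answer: $- \frac{1}{3628} \approx -0.00027563$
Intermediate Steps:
$\frac{1}{3 \cdot 19 \left(-3\right) - 3457} = \frac{1}{57 \left(-3\right) - 3457} = \frac{1}{-171 - 3457} = \frac{1}{-3628} = - \frac{1}{3628}$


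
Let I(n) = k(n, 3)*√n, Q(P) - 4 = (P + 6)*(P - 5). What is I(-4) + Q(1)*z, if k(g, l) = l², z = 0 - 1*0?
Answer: 18*I ≈ 18.0*I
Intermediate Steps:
Q(P) = 4 + (-5 + P)*(6 + P) (Q(P) = 4 + (P + 6)*(P - 5) = 4 + (6 + P)*(-5 + P) = 4 + (-5 + P)*(6 + P))
z = 0 (z = 0 + 0 = 0)
I(n) = 9*√n (I(n) = 3²*√n = 9*√n)
I(-4) + Q(1)*z = 9*√(-4) + (-26 + 1 + 1²)*0 = 9*(2*I) + (-26 + 1 + 1)*0 = 18*I - 24*0 = 18*I + 0 = 18*I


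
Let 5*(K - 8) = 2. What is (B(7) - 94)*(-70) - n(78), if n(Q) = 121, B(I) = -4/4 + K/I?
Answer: 6445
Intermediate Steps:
K = 42/5 (K = 8 + (⅕)*2 = 8 + ⅖ = 42/5 ≈ 8.4000)
B(I) = -1 + 42/(5*I) (B(I) = -4/4 + 42/(5*I) = -4*¼ + 42/(5*I) = -1 + 42/(5*I))
(B(7) - 94)*(-70) - n(78) = ((42/5 - 1*7)/7 - 94)*(-70) - 1*121 = ((42/5 - 7)/7 - 94)*(-70) - 121 = ((⅐)*(7/5) - 94)*(-70) - 121 = (⅕ - 94)*(-70) - 121 = -469/5*(-70) - 121 = 6566 - 121 = 6445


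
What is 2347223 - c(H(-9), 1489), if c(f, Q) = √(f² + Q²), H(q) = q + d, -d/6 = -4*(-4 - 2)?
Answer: 2347223 - √2240530 ≈ 2.3457e+6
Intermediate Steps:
d = -144 (d = -(-24)*(-4 - 2) = -(-24)*(-6) = -6*24 = -144)
H(q) = -144 + q (H(q) = q - 144 = -144 + q)
c(f, Q) = √(Q² + f²)
2347223 - c(H(-9), 1489) = 2347223 - √(1489² + (-144 - 9)²) = 2347223 - √(2217121 + (-153)²) = 2347223 - √(2217121 + 23409) = 2347223 - √2240530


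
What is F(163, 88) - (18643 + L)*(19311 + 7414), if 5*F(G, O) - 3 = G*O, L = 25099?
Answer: -5845010403/5 ≈ -1.1690e+9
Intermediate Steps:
F(G, O) = ⅗ + G*O/5 (F(G, O) = ⅗ + (G*O)/5 = ⅗ + G*O/5)
F(163, 88) - (18643 + L)*(19311 + 7414) = (⅗ + (⅕)*163*88) - (18643 + 25099)*(19311 + 7414) = (⅗ + 14344/5) - 43742*26725 = 14347/5 - 1*1169004950 = 14347/5 - 1169004950 = -5845010403/5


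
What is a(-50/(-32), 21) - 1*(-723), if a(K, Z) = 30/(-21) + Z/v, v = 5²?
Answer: 126422/175 ≈ 722.41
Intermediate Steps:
v = 25
a(K, Z) = -10/7 + Z/25 (a(K, Z) = 30/(-21) + Z/25 = 30*(-1/21) + Z*(1/25) = -10/7 + Z/25)
a(-50/(-32), 21) - 1*(-723) = (-10/7 + (1/25)*21) - 1*(-723) = (-10/7 + 21/25) + 723 = -103/175 + 723 = 126422/175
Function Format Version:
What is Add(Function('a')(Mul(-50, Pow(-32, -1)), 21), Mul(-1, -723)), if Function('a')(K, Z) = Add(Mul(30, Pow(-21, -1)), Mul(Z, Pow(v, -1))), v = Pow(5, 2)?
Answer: Rational(126422, 175) ≈ 722.41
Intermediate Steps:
v = 25
Function('a')(K, Z) = Add(Rational(-10, 7), Mul(Rational(1, 25), Z)) (Function('a')(K, Z) = Add(Mul(30, Pow(-21, -1)), Mul(Z, Pow(25, -1))) = Add(Mul(30, Rational(-1, 21)), Mul(Z, Rational(1, 25))) = Add(Rational(-10, 7), Mul(Rational(1, 25), Z)))
Add(Function('a')(Mul(-50, Pow(-32, -1)), 21), Mul(-1, -723)) = Add(Add(Rational(-10, 7), Mul(Rational(1, 25), 21)), Mul(-1, -723)) = Add(Add(Rational(-10, 7), Rational(21, 25)), 723) = Add(Rational(-103, 175), 723) = Rational(126422, 175)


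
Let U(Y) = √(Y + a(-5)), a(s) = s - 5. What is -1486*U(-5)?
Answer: -1486*I*√15 ≈ -5755.3*I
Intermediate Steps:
a(s) = -5 + s
U(Y) = √(-10 + Y) (U(Y) = √(Y + (-5 - 5)) = √(Y - 10) = √(-10 + Y))
-1486*U(-5) = -1486*√(-10 - 5) = -1486*I*√15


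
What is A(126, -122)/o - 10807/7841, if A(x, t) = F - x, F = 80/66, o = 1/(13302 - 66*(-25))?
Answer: -160929681069/86251 ≈ -1.8658e+6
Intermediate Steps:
o = 1/14952 (o = 1/(13302 + 1650) = 1/14952 ≈ 6.6881e-5)
F = 40/33 (F = 80*(1/66) = 40/33 ≈ 1.2121)
A(x, t) = 40/33 - x
A(126, -122)/o - 10807/7841 = (40/33 - 1*126)/(1/14952) - 10807/7841 = (40/33 - 126)*14952 - 10807*1/7841 = -4118/33*14952 - 10807/7841 = -20524112/11 - 10807/7841 = -160929681069/86251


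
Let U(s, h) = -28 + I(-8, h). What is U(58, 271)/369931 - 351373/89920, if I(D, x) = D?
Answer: -129987002383/33264195520 ≈ -3.9077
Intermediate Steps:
U(s, h) = -36 (U(s, h) = -28 - 8 = -36)
U(58, 271)/369931 - 351373/89920 = -36/369931 - 351373/89920 = -129987002383/33264195520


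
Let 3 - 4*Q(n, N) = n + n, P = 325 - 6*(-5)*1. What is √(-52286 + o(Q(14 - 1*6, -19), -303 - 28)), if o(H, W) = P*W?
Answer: I*√169791 ≈ 412.06*I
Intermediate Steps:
P = 355 (P = 325 + 30*1 = 325 + 30 = 355)
Q(n, N) = ¾ - n/2 (Q(n, N) = ¾ - (n + n)/4 = ¾ - n/2)
o(H, W) = 355*W
√(-52286 + o(Q(14 - 1*6, -19), -303 - 28)) = √(-52286 + 355*(-303 - 28)) = √(-52286 + 355*(-331)) = √(-52286 - 117505) = √(-169791) = I*√169791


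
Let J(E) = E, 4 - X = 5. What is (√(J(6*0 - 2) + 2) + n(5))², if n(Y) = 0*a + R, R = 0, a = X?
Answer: 0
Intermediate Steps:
X = -1 (X = 4 - 1*5 = 4 - 5 = -1)
a = -1
n(Y) = 0 (n(Y) = 0*(-1) + 0 = 0 + 0 = 0)
(√(J(6*0 - 2) + 2) + n(5))² = (√((6*0 - 2) + 2) + 0)² = (√((0 - 2) + 2) + 0)² = (√(-2 + 2) + 0)² = (√0 + 0)² = (0 + 0)² = 0² = 0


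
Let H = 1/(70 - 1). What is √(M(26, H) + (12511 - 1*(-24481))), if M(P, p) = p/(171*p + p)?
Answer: 95*√30315/86 ≈ 192.33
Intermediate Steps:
H = 1/69 ≈ 0.014493
M(P, p) = 1/172 (M(P, p) = p/((172*p)) = p*(1/(172*p)) = 1/172)
√(M(26, H) + (12511 - 1*(-24481))) = √(1/172 + (12511 - 1*(-24481))) = √(1/172 + (12511 + 24481)) = √(1/172 + 36992) = √(6362625/172) = 95*√30315/86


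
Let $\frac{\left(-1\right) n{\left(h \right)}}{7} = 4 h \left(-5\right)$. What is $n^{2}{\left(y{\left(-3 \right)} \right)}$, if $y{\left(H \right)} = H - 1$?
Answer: $313600$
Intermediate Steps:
$y{\left(H \right)} = -1 + H$
$n{\left(h \right)} = 140 h$ ($n{\left(h \right)} = - 7 \cdot 4 h \left(-5\right) = - 7 \left(- 20 h\right) = 140 h$)
$n^{2}{\left(y{\left(-3 \right)} \right)} = \left(140 \left(-1 - 3\right)\right)^{2} = \left(140 \left(-4\right)\right)^{2} = \left(-560\right)^{2} = 313600$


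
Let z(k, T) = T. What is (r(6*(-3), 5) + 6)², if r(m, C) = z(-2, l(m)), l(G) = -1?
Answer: 25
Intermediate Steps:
r(m, C) = -1
(r(6*(-3), 5) + 6)² = (-1 + 6)² = 5² = 25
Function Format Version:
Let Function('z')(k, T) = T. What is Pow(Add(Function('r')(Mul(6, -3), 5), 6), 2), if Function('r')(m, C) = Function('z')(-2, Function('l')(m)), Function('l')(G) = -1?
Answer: 25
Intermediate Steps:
Function('r')(m, C) = -1
Pow(Add(Function('r')(Mul(6, -3), 5), 6), 2) = Pow(Add(-1, 6), 2) = Pow(5, 2) = 25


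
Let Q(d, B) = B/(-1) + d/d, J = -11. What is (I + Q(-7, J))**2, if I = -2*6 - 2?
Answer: 4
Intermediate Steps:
Q(d, B) = 1 - B (Q(d, B) = B*(-1) + 1 = -B + 1 = 1 - B)
I = -14 (I = -12 - 2 = -14)
(I + Q(-7, J))**2 = (-14 + (1 - 1*(-11)))**2 = (-14 + (1 + 11))**2 = (-14 + 12)**2 = (-2)**2 = 4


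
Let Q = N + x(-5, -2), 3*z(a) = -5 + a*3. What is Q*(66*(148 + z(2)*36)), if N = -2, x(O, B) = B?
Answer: -42240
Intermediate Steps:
z(a) = -5/3 + a (z(a) = (-5 + a*3)/3 = (-5 + 3*a)/3 = -5/3 + a)
Q = -4 (Q = -2 - 2 = -4)
Q*(66*(148 + z(2)*36)) = -264*(148 + (-5/3 + 2)*36) = -264*(148 + (1/3)*36) = -264*(148 + 12) = -264*160 = -4*10560 = -42240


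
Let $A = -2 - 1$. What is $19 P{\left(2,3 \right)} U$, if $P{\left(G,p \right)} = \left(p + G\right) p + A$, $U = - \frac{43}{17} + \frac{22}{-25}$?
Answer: $- \frac{330372}{425} \approx -777.35$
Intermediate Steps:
$A = -3$ ($A = -2 - 1 = -3$)
$U = - \frac{1449}{425}$ ($U = \left(-43\right) \frac{1}{17} + 22 \left(- \frac{1}{25}\right) = - \frac{43}{17} - \frac{22}{25} = - \frac{1449}{425} \approx -3.4094$)
$P{\left(G,p \right)} = -3 + p \left(G + p\right)$ ($P{\left(G,p \right)} = \left(p + G\right) p - 3 = \left(G + p\right) p - 3 = p \left(G + p\right) - 3 = -3 + p \left(G + p\right)$)
$19 P{\left(2,3 \right)} U = 19 \left(-3 + 3^{2} + 2 \cdot 3\right) \left(- \frac{1449}{425}\right) = 19 \left(-3 + 9 + 6\right) \left(- \frac{1449}{425}\right) = 19 \cdot 12 \left(- \frac{1449}{425}\right) = 228 \left(- \frac{1449}{425}\right) = - \frac{330372}{425}$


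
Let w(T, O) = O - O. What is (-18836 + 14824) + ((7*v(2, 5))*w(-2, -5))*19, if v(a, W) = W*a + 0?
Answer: -4012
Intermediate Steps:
v(a, W) = W*a
w(T, O) = 0
(-18836 + 14824) + ((7*v(2, 5))*w(-2, -5))*19 = (-18836 + 14824) + ((7*(5*2))*0)*19 = -4012 + ((7*10)*0)*19 = -4012 + (70*0)*19 = -4012 + 0*19 = -4012 + 0 = -4012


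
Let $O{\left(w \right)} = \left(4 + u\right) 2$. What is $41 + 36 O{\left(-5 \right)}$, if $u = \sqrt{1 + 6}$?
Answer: $329 + 72 \sqrt{7} \approx 519.49$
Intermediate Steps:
$u = \sqrt{7} \approx 2.6458$
$O{\left(w \right)} = 8 + 2 \sqrt{7}$ ($O{\left(w \right)} = \left(4 + \sqrt{7}\right) 2 = 8 + 2 \sqrt{7}$)
$41 + 36 O{\left(-5 \right)} = 41 + 36 \left(8 + 2 \sqrt{7}\right) = 41 + \left(288 + 72 \sqrt{7}\right) = 329 + 72 \sqrt{7}$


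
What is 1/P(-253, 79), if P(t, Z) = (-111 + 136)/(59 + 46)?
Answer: 21/5 ≈ 4.2000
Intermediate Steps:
P(t, Z) = 5/21 (P(t, Z) = 25/105 = 25*(1/105) = 5/21)
1/P(-253, 79) = 1/(5/21) = 21/5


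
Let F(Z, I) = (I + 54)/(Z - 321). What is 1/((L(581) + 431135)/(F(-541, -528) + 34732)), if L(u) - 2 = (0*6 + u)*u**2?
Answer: 14969729/84714807618 ≈ 0.00017671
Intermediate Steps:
F(Z, I) = (54 + I)/(-321 + Z)
L(u) = 2 + u**3 (L(u) = 2 + (0*6 + u)*u**2 = 2 + (0 + u)*u**2 = 2 + u*u**2 = 2 + u**3)
1/((L(581) + 431135)/(F(-541, -528) + 34732)) = 1/(((2 + 581**3) + 431135)/((54 - 528)/(-321 - 541) + 34732)) = 1/(((2 + 196122941) + 431135)/(-474/(-862) + 34732)) = 1/((196122943 + 431135)/(-1/862*(-474) + 34732)) = 1/(196554078/(237/431 + 34732)) = 1/(196554078/(14969729/431)) = 1/(196554078*(431/14969729)) = 1/(84714807618/14969729) = 14969729/84714807618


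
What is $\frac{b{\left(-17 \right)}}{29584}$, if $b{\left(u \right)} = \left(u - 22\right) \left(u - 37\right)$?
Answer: $\frac{1053}{14792} \approx 0.071187$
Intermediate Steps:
$b{\left(u \right)} = \left(-37 + u\right) \left(-22 + u\right)$ ($b{\left(u \right)} = \left(-22 + u\right) \left(-37 + u\right) = \left(-37 + u\right) \left(-22 + u\right)$)
$\frac{b{\left(-17 \right)}}{29584} = \frac{814 + \left(-17\right)^{2} - -1003}{29584} = \left(814 + 289 + 1003\right) \frac{1}{29584} = 2106 \cdot \frac{1}{29584} = \frac{1053}{14792}$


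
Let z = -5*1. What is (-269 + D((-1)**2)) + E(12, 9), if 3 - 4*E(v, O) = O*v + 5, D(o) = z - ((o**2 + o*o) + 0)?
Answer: -607/2 ≈ -303.50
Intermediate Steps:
z = -5
D(o) = -5 - 2*o**2 (D(o) = -5 - ((o**2 + o*o) + 0) = -5 - ((o**2 + o**2) + 0) = -5 - (2*o**2 + 0) = -5 - 2*o**2)
E(v, O) = -1/2 - O*v/4 (E(v, O) = 3/4 - (O*v + 5)/4 = 3/4 - (5 + O*v)/4 = 3/4 + (-5/4 - O*v/4) = -1/2 - O*v/4)
(-269 + D((-1)**2)) + E(12, 9) = (-269 + (-5 - 2*((-1)**2)**2)) + (-1/2 - 1/4*9*12) = (-269 + (-5 - 2*1**2)) + (-1/2 - 27) = (-269 + (-5 - 2*1)) - 55/2 = (-269 + (-5 - 2)) - 55/2 = (-269 - 7) - 55/2 = -276 - 55/2 = -607/2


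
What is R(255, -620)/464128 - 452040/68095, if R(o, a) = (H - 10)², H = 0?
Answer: -10489880581/1580239808 ≈ -6.6382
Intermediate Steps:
R(o, a) = 100 (R(o, a) = (0 - 10)² = (-10)² = 100)
R(255, -620)/464128 - 452040/68095 = 100/464128 - 452040/68095 = 100*(1/464128) - 452040*1/68095 = 25/116032 - 90408/13619 = -10489880581/1580239808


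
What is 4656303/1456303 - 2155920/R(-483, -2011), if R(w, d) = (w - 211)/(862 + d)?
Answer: -1803740387042979/505337141 ≈ -3.5694e+6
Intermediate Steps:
R(w, d) = (-211 + w)/(862 + d)
4656303/1456303 - 2155920/R(-483, -2011) = 4656303/1456303 - 2155920*(862 - 2011)/(-211 - 483) = 4656303*(1/1456303) - 2155920/(-694/(-1149)) = 4656303/1456303 - 2155920/((-1/1149*(-694))) = 4656303/1456303 - 2155920/694/1149 = 4656303/1456303 - 2155920*1149/694 = 4656303/1456303 - 1238576040/347 = -1803740387042979/505337141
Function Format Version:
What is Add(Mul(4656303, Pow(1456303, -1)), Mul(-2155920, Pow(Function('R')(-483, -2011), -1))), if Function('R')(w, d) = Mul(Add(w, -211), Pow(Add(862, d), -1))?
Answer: Rational(-1803740387042979, 505337141) ≈ -3.5694e+6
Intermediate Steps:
Function('R')(w, d) = Mul(Pow(Add(862, d), -1), Add(-211, w)) (Function('R')(w, d) = Mul(Add(-211, w), Pow(Add(862, d), -1)) = Mul(Pow(Add(862, d), -1), Add(-211, w)))
Add(Mul(4656303, Pow(1456303, -1)), Mul(-2155920, Pow(Function('R')(-483, -2011), -1))) = Add(Mul(4656303, Pow(1456303, -1)), Mul(-2155920, Pow(Mul(Pow(Add(862, -2011), -1), Add(-211, -483)), -1))) = Add(Mul(4656303, Rational(1, 1456303)), Mul(-2155920, Pow(Mul(Pow(-1149, -1), -694), -1))) = Add(Rational(4656303, 1456303), Mul(-2155920, Pow(Mul(Rational(-1, 1149), -694), -1))) = Add(Rational(4656303, 1456303), Mul(-2155920, Pow(Rational(694, 1149), -1))) = Add(Rational(4656303, 1456303), Mul(-2155920, Rational(1149, 694))) = Add(Rational(4656303, 1456303), Rational(-1238576040, 347)) = Rational(-1803740387042979, 505337141)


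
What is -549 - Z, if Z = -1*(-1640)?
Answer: -2189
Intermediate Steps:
Z = 1640
-549 - Z = -549 - 1*1640 = -549 - 1640 = -2189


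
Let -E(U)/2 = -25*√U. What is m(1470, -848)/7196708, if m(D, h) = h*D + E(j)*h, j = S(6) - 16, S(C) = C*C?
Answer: -311640/1799177 - 21200*√5/1799177 ≈ -0.19956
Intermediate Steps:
S(C) = C²
j = 20 (j = 6² - 16 = 36 - 16 = 20)
E(U) = 50*√U (E(U) = -(-50)*√U = 50*√U)
m(D, h) = D*h + 100*h*√5 (m(D, h) = h*D + (50*√20)*h = D*h + (50*(2*√5))*h = D*h + (100*√5)*h = D*h + 100*h*√5)
m(1470, -848)/7196708 = -848*(1470 + 100*√5)/7196708 = (-1246560 - 84800*√5)*(1/7196708) = -311640/1799177 - 21200*√5/1799177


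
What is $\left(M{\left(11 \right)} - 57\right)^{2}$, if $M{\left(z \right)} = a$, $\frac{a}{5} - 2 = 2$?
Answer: $1369$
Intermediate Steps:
$a = 20$ ($a = 10 + 5 \cdot 2 = 10 + 10 = 20$)
$M{\left(z \right)} = 20$
$\left(M{\left(11 \right)} - 57\right)^{2} = \left(20 - 57\right)^{2} = \left(-37\right)^{2} = 1369$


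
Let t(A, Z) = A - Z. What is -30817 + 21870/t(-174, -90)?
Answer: -435083/14 ≈ -31077.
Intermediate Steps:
-30817 + 21870/t(-174, -90) = -30817 + 21870/(-174 - 1*(-90)) = -30817 + 21870/(-174 + 90) = -30817 + 21870/(-84) = -30817 + 21870*(-1/84) = -30817 - 3645/14 = -435083/14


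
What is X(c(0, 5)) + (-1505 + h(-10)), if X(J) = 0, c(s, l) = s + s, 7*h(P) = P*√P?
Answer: -1505 - 10*I*√10/7 ≈ -1505.0 - 4.5175*I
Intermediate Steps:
h(P) = P^(3/2)/7 (h(P) = (P*√P)/7 = P^(3/2)/7)
c(s, l) = 2*s
X(c(0, 5)) + (-1505 + h(-10)) = 0 + (-1505 + (-10)^(3/2)/7) = 0 + (-1505 + (-10*I*√10)/7) = 0 + (-1505 - 10*I*√10/7) = -1505 - 10*I*√10/7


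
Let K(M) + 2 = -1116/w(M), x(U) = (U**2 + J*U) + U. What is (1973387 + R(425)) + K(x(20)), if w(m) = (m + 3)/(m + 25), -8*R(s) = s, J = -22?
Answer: 268417775/136 ≈ 1.9737e+6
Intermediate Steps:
R(s) = -s/8
w(m) = (3 + m)/(25 + m)
x(U) = U**2 - 21*U (x(U) = (U**2 - 22*U) + U = U**2 - 21*U)
K(M) = -2 - 1116*(25 + M)/(3 + M)
(1973387 + R(425)) + K(x(20)) = (1973387 - 1/8*425) + 2*(-13953 - 11180*(-21 + 20))/(3 + 20*(-21 + 20)) = (1973387 - 425/8) + 2*(-13953 - 11180*(-1))/(3 + 20*(-1)) = 15786671/8 + 2*(-13953 - 559*(-20))/(3 - 20) = 15786671/8 + 2*(-13953 + 11180)/(-17) = 15786671/8 + 2*(-1/17)*(-2773) = 15786671/8 + 5546/17 = 268417775/136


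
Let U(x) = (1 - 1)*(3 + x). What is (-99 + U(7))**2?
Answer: 9801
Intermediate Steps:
U(x) = 0 (U(x) = 0*(3 + x) = 0)
(-99 + U(7))**2 = (-99 + 0)**2 = (-99)**2 = 9801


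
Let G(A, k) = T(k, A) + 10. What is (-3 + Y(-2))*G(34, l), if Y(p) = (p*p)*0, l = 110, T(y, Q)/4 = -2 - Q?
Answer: 402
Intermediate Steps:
T(y, Q) = -8 - 4*Q (T(y, Q) = 4*(-2 - Q) = -8 - 4*Q)
Y(p) = 0 (Y(p) = p**2*0 = 0)
G(A, k) = 2 - 4*A (G(A, k) = (-8 - 4*A) + 10 = 2 - 4*A)
(-3 + Y(-2))*G(34, l) = (-3 + 0)*(2 - 4*34) = -3*(2 - 136) = -3*(-134) = 402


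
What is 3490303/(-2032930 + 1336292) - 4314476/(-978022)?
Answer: -203982594489/340663645018 ≈ -0.59878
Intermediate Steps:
3490303/(-2032930 + 1336292) - 4314476/(-978022) = 3490303/(-696638) - 4314476*(-1/978022) = 3490303*(-1/696638) + 2157238/489011 = -3490303/696638 + 2157238/489011 = -203982594489/340663645018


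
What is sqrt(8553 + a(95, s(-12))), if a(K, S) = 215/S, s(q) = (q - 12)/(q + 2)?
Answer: sqrt(311133)/6 ≈ 92.965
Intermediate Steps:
s(q) = (-12 + q)/(2 + q)
sqrt(8553 + a(95, s(-12))) = sqrt(8553 + 215/(((-12 - 12)/(2 - 12)))) = sqrt(8553 + 215/((-24/(-10)))) = sqrt(8553 + 215/((-1/10*(-24)))) = sqrt(8553 + 215/(12/5)) = sqrt(8553 + 215*(5/12)) = sqrt(8553 + 1075/12) = sqrt(103711/12) = sqrt(311133)/6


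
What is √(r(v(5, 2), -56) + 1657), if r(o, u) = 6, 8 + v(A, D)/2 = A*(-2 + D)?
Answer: √1663 ≈ 40.780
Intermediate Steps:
v(A, D) = -16 + 2*A*(-2 + D) (v(A, D) = -16 + 2*(A*(-2 + D)) = -16 + 2*A*(-2 + D))
√(r(v(5, 2), -56) + 1657) = √(6 + 1657) = √1663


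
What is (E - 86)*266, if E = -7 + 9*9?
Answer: -3192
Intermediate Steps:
E = 74 (E = -7 + 81 = 74)
(E - 86)*266 = (74 - 86)*266 = -12*266 = -3192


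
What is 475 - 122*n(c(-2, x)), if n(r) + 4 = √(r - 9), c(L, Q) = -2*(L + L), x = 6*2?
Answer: 963 - 122*I ≈ 963.0 - 122.0*I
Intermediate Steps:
x = 12
c(L, Q) = -4*L
n(r) = -4 + √(-9 + r) (n(r) = -4 + √(r - 9) = -4 + √(-9 + r))
475 - 122*n(c(-2, x)) = 475 - 122*(-4 + √(-9 - 4*(-2))) = 475 - 122*(-4 + √(-9 + 8)) = 475 - 122*(-4 + √(-1)) = 475 - 122*(-4 + I) = 475 + (488 - 122*I) = 963 - 122*I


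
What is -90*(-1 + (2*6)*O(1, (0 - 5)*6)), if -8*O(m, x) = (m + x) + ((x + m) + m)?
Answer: -7605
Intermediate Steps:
O(m, x) = -3*m/8 - x/4 (O(m, x) = -((m + x) + ((x + m) + m))/8 = -((m + x) + ((m + x) + m))/8 = -((m + x) + (x + 2*m))/8 = -(2*x + 3*m)/8 = -3*m/8 - x/4)
-90*(-1 + (2*6)*O(1, (0 - 5)*6)) = -90*(-1 + (2*6)*(-3/8*1 - (0 - 5)*6/4)) = -90*(-1 + 12*(-3/8 - (-5)*6/4)) = -90*(-1 + 12*(-3/8 - 1/4*(-30))) = -90*(-1 + 12*(-3/8 + 15/2)) = -90*(-1 + 12*(57/8)) = -90*(-1 + 171/2) = -90*169/2 = -7605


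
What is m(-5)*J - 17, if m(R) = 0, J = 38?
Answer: -17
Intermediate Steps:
m(-5)*J - 17 = 0*38 - 17 = 0 - 17 = -17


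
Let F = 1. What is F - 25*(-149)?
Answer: 3726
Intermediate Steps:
F - 25*(-149) = 1 - 25*(-149) = 1 + 3725 = 3726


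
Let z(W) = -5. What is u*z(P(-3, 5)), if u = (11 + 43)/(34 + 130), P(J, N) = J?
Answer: -135/82 ≈ -1.6463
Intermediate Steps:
u = 27/82 (u = 54/164 = 54*(1/164) = 27/82 ≈ 0.32927)
u*z(P(-3, 5)) = (27/82)*(-5) = -135/82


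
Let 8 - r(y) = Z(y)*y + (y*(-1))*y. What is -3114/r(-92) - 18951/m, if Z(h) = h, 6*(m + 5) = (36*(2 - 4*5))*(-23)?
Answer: -3935607/9916 ≈ -396.89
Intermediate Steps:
m = 2479 (m = -5 + ((36*(2 - 4*5))*(-23))/6 = -5 + ((36*(2 - 20))*(-23))/6 = -5 + ((36*(-18))*(-23))/6 = -5 + (-648*(-23))/6 = -5 + (⅙)*14904 = -5 + 2484 = 2479)
r(y) = 8 (r(y) = 8 - (y*y + (y*(-1))*y) = 8 - (y² + (-y)*y) = 8 - (y² - y²) = 8 - 1*0 = 8 + 0 = 8)
-3114/r(-92) - 18951/m = -3114/8 - 18951/2479 = -3114*⅛ - 18951*1/2479 = -1557/4 - 18951/2479 = -3935607/9916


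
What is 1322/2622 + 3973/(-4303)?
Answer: -2364320/5641233 ≈ -0.41911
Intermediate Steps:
1322/2622 + 3973/(-4303) = 1322*(1/2622) + 3973*(-1/4303) = 661/1311 - 3973/4303 = -2364320/5641233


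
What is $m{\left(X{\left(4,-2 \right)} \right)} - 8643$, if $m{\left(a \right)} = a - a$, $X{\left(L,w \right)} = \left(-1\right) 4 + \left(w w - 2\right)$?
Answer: $-8643$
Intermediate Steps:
$X{\left(L,w \right)} = -6 + w^{2}$ ($X{\left(L,w \right)} = -4 + \left(w^{2} - 2\right) = -4 + \left(-2 + w^{2}\right) = -6 + w^{2}$)
$m{\left(a \right)} = 0$
$m{\left(X{\left(4,-2 \right)} \right)} - 8643 = 0 - 8643 = -8643$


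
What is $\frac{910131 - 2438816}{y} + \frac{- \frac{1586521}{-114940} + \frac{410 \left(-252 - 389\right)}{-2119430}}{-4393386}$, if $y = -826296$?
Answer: $\frac{568086415423380974219}{307066751513036066790} \approx 1.85$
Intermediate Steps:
$\frac{910131 - 2438816}{y} + \frac{- \frac{1586521}{-114940} + \frac{410 \left(-252 - 389\right)}{-2119430}}{-4393386} = \frac{910131 - 2438816}{-826296} + \frac{- \frac{1586521}{-114940} + \frac{410 \left(-252 - 389\right)}{-2119430}}{-4393386} = \left(-1528685\right) \left(- \frac{1}{826296}\right) + \left(\left(-1586521\right) \left(- \frac{1}{114940}\right) + 410 \left(-641\right) \left(- \frac{1}{2119430}\right)\right) \left(- \frac{1}{4393386}\right) = \frac{1528685}{826296} + \left(\frac{1586521}{114940} - - \frac{26281}{211943}\right) \left(- \frac{1}{4393386}\right) = \frac{1528685}{826296} + \left(\frac{1586521}{114940} + \frac{26281}{211943}\right) \left(- \frac{1}{4393386}\right) = \frac{1528685}{826296} + \frac{339272758443}{24360728420} \left(- \frac{1}{4393386}\right) = \frac{1528685}{826296} - \frac{113090919481}{35675361063410040} = \frac{568086415423380974219}{307066751513036066790}$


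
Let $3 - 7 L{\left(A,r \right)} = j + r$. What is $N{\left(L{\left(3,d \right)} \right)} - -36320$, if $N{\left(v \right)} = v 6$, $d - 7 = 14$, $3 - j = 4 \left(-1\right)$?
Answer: $\frac{254090}{7} \approx 36299.0$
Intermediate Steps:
$j = 7$ ($j = 3 - 4 \left(-1\right) = 3 - -4 = 3 + 4 = 7$)
$d = 21$ ($d = 7 + 14 = 21$)
$L{\left(A,r \right)} = - \frac{4}{7} - \frac{r}{7}$ ($L{\left(A,r \right)} = \frac{3}{7} - \frac{7 + r}{7} = \frac{3}{7} - \left(1 + \frac{r}{7}\right) = - \frac{4}{7} - \frac{r}{7}$)
$N{\left(v \right)} = 6 v$
$N{\left(L{\left(3,d \right)} \right)} - -36320 = 6 \left(- \frac{4}{7} - 3\right) - -36320 = 6 \left(- \frac{4}{7} - 3\right) + 36320 = 6 \left(- \frac{25}{7}\right) + 36320 = - \frac{150}{7} + 36320 = \frac{254090}{7}$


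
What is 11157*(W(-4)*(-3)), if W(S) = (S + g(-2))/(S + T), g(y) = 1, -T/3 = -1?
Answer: -100413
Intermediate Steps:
T = 3 (T = -3*(-1) = 3)
W(S) = (1 + S)/(3 + S) (W(S) = (S + 1)/(S + 3) = (1 + S)/(3 + S))
11157*(W(-4)*(-3)) = 11157*(((1 - 4)/(3 - 4))*(-3)) = 11157*((-3/(-1))*(-3)) = 11157*(-1*(-3)*(-3)) = 11157*(3*(-3)) = 11157*(-9) = -100413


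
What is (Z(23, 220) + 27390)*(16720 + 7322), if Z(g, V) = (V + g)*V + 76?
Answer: 1945622892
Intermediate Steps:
Z(g, V) = 76 + V*(V + g) (Z(g, V) = V*(V + g) + 76 = 76 + V*(V + g))
(Z(23, 220) + 27390)*(16720 + 7322) = ((76 + 220² + 220*23) + 27390)*(16720 + 7322) = ((76 + 48400 + 5060) + 27390)*24042 = (53536 + 27390)*24042 = 80926*24042 = 1945622892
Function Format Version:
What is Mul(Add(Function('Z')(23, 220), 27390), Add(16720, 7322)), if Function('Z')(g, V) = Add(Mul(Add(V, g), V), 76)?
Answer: 1945622892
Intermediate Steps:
Function('Z')(g, V) = Add(76, Mul(V, Add(V, g))) (Function('Z')(g, V) = Add(Mul(V, Add(V, g)), 76) = Add(76, Mul(V, Add(V, g))))
Mul(Add(Function('Z')(23, 220), 27390), Add(16720, 7322)) = Mul(Add(Add(76, Pow(220, 2), Mul(220, 23)), 27390), Add(16720, 7322)) = Mul(Add(Add(76, 48400, 5060), 27390), 24042) = Mul(Add(53536, 27390), 24042) = Mul(80926, 24042) = 1945622892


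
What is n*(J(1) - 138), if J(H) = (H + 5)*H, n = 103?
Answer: -13596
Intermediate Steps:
J(H) = H*(5 + H) (J(H) = (5 + H)*H = H*(5 + H))
n*(J(1) - 138) = 103*(1*(5 + 1) - 138) = 103*(1*6 - 138) = 103*(6 - 138) = 103*(-132) = -13596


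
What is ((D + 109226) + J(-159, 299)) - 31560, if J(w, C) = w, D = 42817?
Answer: 120324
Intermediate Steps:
((D + 109226) + J(-159, 299)) - 31560 = ((42817 + 109226) - 159) - 31560 = (152043 - 159) - 31560 = 151884 - 31560 = 120324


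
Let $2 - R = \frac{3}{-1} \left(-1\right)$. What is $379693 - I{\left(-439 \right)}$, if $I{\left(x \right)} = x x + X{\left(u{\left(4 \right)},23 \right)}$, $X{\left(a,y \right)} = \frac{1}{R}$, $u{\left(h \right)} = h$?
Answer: $186973$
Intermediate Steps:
$R = -1$ ($R = 2 - \frac{3}{-1} \left(-1\right) = 2 - 3 \left(-1\right) \left(-1\right) = 2 - \left(-3\right) \left(-1\right) = 2 - 3 = -1$)
$X{\left(a,y \right)} = -1$ ($X{\left(a,y \right)} = \frac{1}{-1} = -1$)
$I{\left(x \right)} = -1 + x^{2}$ ($I{\left(x \right)} = x x - 1 = x^{2} - 1 = -1 + x^{2}$)
$379693 - I{\left(-439 \right)} = 379693 - \left(-1 + \left(-439\right)^{2}\right) = 379693 - \left(-1 + 192721\right) = 379693 - 192720 = 186973$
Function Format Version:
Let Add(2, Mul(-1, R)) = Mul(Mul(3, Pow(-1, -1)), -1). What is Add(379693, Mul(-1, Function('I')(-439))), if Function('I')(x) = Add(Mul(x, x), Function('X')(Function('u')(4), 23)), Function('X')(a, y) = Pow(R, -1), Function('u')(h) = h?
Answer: 186973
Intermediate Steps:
R = -1 (R = Add(2, Mul(-1, Mul(Mul(3, Pow(-1, -1)), -1))) = Add(2, Mul(-1, Mul(Mul(3, -1), -1))) = Add(2, Mul(-1, Mul(-3, -1))) = Add(2, Mul(-1, 3)) = Add(2, -3) = -1)
Function('X')(a, y) = -1 (Function('X')(a, y) = Pow(-1, -1) = -1)
Function('I')(x) = Add(-1, Pow(x, 2)) (Function('I')(x) = Add(Mul(x, x), -1) = Add(Pow(x, 2), -1) = Add(-1, Pow(x, 2)))
Add(379693, Mul(-1, Function('I')(-439))) = Add(379693, Mul(-1, Add(-1, Pow(-439, 2)))) = Add(379693, Mul(-1, Add(-1, 192721))) = Add(379693, Mul(-1, 192720)) = Add(379693, -192720) = 186973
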